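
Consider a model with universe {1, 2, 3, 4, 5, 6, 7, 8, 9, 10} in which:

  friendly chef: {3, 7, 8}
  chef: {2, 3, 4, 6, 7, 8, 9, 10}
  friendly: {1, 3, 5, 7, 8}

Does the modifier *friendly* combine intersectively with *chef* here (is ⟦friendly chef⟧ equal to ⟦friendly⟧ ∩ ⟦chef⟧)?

⟦friendly⟧ ∩ ⟦chef⟧ = {1, 3, 5, 7, 8} ∩ {2, 3, 4, 6, 7, 8, 9, 10} = {3, 7, 8}
Observed ⟦friendly chef⟧ = {3, 7, 8}.
These coincide, so the modifier is intersective here.

yes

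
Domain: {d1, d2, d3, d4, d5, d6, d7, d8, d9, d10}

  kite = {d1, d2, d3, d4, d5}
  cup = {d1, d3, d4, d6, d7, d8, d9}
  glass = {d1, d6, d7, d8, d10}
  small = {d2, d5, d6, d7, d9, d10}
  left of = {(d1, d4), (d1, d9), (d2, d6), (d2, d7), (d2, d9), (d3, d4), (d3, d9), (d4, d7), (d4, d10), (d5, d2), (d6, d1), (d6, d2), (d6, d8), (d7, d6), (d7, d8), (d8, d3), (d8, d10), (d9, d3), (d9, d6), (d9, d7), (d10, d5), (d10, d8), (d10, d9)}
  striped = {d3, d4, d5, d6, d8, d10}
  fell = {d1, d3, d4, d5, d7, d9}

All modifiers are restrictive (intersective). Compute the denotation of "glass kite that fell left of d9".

{d1}

⟦that fell⟧ = ⟦fell⟧ = {d1, d3, d4, d5, d7, d9}
⟦left of d9⟧ = {x : ⟨x, d9⟩ ∈ ⟦left of⟧} = {d1, d2, d3, d10}
⟦kite⟧ = {d1, d2, d3, d4, d5}
… ∩ ⟦that fell⟧ = {d1, d2, d3, d4, d5} ∩ {d1, d3, d4, d5, d7, d9} = {d1, d3, d4, d5}
… ∩ ⟦left of d9⟧ = {d1, d3, d4, d5} ∩ {d1, d2, d3, d10} = {d1, d3}
… ∩ ⟦glass⟧ = {d1, d3} ∩ {d1, d6, d7, d8, d10} = {d1}
So ⟦glass kite that fell left of d9⟧ = {d1}.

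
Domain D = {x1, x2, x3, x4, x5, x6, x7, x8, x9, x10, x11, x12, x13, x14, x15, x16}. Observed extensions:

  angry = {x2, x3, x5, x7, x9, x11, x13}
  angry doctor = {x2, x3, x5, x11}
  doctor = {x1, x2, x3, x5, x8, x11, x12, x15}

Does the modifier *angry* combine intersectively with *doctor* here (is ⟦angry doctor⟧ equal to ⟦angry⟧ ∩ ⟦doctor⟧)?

⟦angry⟧ ∩ ⟦doctor⟧ = {x2, x3, x5, x7, x9, x11, x13} ∩ {x1, x2, x3, x5, x8, x11, x12, x15} = {x2, x3, x5, x11}
Observed ⟦angry doctor⟧ = {x2, x3, x5, x11}.
These coincide, so the modifier is intersective here.

yes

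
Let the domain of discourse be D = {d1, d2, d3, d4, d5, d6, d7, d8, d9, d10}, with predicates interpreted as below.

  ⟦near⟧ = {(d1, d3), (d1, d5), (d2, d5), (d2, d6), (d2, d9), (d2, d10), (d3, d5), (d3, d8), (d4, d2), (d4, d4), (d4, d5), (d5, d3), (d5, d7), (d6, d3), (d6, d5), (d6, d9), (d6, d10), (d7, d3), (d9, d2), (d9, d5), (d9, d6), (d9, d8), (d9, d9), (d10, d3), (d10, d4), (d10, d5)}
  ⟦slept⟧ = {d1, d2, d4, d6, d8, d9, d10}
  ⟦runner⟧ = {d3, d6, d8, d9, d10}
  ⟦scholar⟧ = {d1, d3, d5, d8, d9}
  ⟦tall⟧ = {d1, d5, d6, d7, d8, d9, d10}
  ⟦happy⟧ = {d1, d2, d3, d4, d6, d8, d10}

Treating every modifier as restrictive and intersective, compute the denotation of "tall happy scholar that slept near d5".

{d1}

⟦that slept⟧ = ⟦slept⟧ = {d1, d2, d4, d6, d8, d9, d10}
⟦near d5⟧ = {x : ⟨x, d5⟩ ∈ ⟦near⟧} = {d1, d2, d3, d4, d6, d9, d10}
⟦scholar⟧ = {d1, d3, d5, d8, d9}
… ∩ ⟦that slept⟧ = {d1, d3, d5, d8, d9} ∩ {d1, d2, d4, d6, d8, d9, d10} = {d1, d8, d9}
… ∩ ⟦near d5⟧ = {d1, d8, d9} ∩ {d1, d2, d3, d4, d6, d9, d10} = {d1, d9}
… ∩ ⟦tall⟧ = {d1, d9} ∩ {d1, d5, d6, d7, d8, d9, d10} = {d1, d9}
… ∩ ⟦happy⟧ = {d1, d9} ∩ {d1, d2, d3, d4, d6, d8, d10} = {d1}
So ⟦tall happy scholar that slept near d5⟧ = {d1}.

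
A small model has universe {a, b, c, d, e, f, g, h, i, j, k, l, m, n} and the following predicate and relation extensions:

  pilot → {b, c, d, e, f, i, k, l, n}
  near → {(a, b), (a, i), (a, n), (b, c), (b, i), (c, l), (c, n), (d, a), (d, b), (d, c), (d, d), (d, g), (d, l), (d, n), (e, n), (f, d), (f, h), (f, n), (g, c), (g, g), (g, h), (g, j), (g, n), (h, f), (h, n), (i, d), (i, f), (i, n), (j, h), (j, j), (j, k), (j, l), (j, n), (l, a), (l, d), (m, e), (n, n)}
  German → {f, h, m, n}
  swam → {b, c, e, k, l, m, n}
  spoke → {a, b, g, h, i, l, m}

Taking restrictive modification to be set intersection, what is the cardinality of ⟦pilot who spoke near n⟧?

1

⟦who spoke⟧ = ⟦spoke⟧ = {a, b, g, h, i, l, m}
⟦near n⟧ = {x : ⟨x, n⟩ ∈ ⟦near⟧} = {a, c, d, e, f, g, h, i, j, n}
⟦pilot⟧ = {b, c, d, e, f, i, k, l, n}
… ∩ ⟦who spoke⟧ = {b, c, d, e, f, i, k, l, n} ∩ {a, b, g, h, i, l, m} = {b, i, l}
… ∩ ⟦near n⟧ = {b, i, l} ∩ {a, c, d, e, f, g, h, i, j, n} = {i}
⟦pilot who spoke near n⟧ = {i}, so the cardinality is 1.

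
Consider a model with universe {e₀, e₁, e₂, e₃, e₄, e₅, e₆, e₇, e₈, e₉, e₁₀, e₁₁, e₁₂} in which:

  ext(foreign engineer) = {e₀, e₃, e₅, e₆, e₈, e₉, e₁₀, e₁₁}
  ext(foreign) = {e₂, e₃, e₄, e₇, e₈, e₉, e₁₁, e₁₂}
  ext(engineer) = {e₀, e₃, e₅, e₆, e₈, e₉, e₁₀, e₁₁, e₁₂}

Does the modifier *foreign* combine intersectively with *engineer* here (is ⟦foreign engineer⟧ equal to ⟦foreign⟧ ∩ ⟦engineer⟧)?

⟦foreign⟧ ∩ ⟦engineer⟧ = {e₂, e₃, e₄, e₇, e₈, e₉, e₁₁, e₁₂} ∩ {e₀, e₃, e₅, e₆, e₈, e₉, e₁₀, e₁₁, e₁₂} = {e₃, e₈, e₉, e₁₁, e₁₂}
Observed ⟦foreign engineer⟧ = {e₀, e₃, e₅, e₆, e₈, e₉, e₁₀, e₁₁}.
These differ, so the modifier is not intersective in this model.

no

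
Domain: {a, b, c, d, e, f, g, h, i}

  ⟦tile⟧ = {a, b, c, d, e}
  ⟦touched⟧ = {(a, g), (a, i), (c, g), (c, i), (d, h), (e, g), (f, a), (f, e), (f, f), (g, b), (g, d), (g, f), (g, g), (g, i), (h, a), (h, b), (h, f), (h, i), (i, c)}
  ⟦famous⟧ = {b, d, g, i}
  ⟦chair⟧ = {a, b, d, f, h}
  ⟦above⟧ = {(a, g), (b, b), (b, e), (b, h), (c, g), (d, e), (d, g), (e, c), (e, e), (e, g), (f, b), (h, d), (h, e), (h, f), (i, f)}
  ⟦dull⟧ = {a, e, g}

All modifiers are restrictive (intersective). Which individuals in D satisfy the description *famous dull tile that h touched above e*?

∅

⟦that h touched⟧ = {x : ⟨h, x⟩ ∈ ⟦touched⟧} = {a, b, f, i}
⟦above e⟧ = {x : ⟨x, e⟩ ∈ ⟦above⟧} = {b, d, e, h}
⟦tile⟧ = {a, b, c, d, e}
… ∩ ⟦that h touched⟧ = {a, b, c, d, e} ∩ {a, b, f, i} = {a, b}
… ∩ ⟦above e⟧ = {a, b} ∩ {b, d, e, h} = {b}
… ∩ ⟦famous⟧ = {b} ∩ {b, d, g, i} = {b}
… ∩ ⟦dull⟧ = {b} ∩ {a, e, g} = ∅
So ⟦famous dull tile that h touched above e⟧ = ∅.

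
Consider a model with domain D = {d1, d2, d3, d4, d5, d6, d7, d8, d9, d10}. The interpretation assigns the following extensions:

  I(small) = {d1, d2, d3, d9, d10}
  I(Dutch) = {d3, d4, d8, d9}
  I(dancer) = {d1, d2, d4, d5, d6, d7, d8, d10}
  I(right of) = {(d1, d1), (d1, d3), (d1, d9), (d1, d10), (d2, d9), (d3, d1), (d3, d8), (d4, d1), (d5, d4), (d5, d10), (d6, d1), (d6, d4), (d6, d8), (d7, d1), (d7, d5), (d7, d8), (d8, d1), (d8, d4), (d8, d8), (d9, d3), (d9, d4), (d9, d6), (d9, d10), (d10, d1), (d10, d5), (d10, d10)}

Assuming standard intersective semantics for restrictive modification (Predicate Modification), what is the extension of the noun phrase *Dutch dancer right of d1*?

{d4, d8}

⟦right of d1⟧ = {x : ⟨x, d1⟩ ∈ ⟦right of⟧} = {d1, d3, d4, d6, d7, d8, d10}
⟦dancer⟧ = {d1, d2, d4, d5, d6, d7, d8, d10}
… ∩ ⟦right of d1⟧ = {d1, d2, d4, d5, d6, d7, d8, d10} ∩ {d1, d3, d4, d6, d7, d8, d10} = {d1, d4, d6, d7, d8, d10}
… ∩ ⟦Dutch⟧ = {d1, d4, d6, d7, d8, d10} ∩ {d3, d4, d8, d9} = {d4, d8}
So ⟦Dutch dancer right of d1⟧ = {d4, d8}.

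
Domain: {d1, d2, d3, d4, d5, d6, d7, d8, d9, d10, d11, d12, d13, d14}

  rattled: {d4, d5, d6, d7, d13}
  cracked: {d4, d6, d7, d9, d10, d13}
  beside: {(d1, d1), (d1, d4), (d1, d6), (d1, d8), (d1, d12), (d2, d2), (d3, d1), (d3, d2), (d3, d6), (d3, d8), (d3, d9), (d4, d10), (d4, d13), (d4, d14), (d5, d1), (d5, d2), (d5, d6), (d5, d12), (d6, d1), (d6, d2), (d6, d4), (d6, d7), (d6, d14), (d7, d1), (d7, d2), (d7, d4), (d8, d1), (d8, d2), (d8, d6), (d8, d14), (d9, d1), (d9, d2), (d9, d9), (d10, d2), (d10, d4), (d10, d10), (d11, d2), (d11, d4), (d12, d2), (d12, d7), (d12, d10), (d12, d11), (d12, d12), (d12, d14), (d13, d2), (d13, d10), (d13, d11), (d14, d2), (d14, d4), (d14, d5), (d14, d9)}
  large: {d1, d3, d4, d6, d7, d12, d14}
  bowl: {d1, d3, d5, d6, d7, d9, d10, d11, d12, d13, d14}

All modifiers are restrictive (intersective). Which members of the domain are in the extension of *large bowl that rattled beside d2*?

{d6, d7}

⟦that rattled⟧ = ⟦rattled⟧ = {d4, d5, d6, d7, d13}
⟦beside d2⟧ = {x : ⟨x, d2⟩ ∈ ⟦beside⟧} = {d2, d3, d5, d6, d7, d8, d9, d10, d11, d12, d13, d14}
⟦bowl⟧ = {d1, d3, d5, d6, d7, d9, d10, d11, d12, d13, d14}
… ∩ ⟦that rattled⟧ = {d1, d3, d5, d6, d7, d9, d10, d11, d12, d13, d14} ∩ {d4, d5, d6, d7, d13} = {d5, d6, d7, d13}
… ∩ ⟦beside d2⟧ = {d5, d6, d7, d13} ∩ {d2, d3, d5, d6, d7, d8, d9, d10, d11, d12, d13, d14} = {d5, d6, d7, d13}
… ∩ ⟦large⟧ = {d5, d6, d7, d13} ∩ {d1, d3, d4, d6, d7, d12, d14} = {d6, d7}
So ⟦large bowl that rattled beside d2⟧ = {d6, d7}.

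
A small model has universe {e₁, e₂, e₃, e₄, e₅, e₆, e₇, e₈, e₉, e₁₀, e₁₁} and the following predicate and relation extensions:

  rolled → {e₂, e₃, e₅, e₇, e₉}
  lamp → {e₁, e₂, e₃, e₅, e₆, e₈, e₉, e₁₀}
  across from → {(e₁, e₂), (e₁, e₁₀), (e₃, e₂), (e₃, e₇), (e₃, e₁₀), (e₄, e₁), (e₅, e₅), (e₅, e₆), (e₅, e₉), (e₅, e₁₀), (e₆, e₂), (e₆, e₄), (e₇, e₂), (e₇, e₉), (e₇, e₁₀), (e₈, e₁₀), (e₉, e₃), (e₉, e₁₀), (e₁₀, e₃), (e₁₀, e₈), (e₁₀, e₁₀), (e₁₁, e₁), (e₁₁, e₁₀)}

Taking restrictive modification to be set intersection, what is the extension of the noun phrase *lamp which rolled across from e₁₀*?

⟦which rolled⟧ = ⟦rolled⟧ = {e₂, e₃, e₅, e₇, e₉}
⟦across from e₁₀⟧ = {x : ⟨x, e₁₀⟩ ∈ ⟦across from⟧} = {e₁, e₃, e₅, e₇, e₈, e₉, e₁₀, e₁₁}
⟦lamp⟧ = {e₁, e₂, e₃, e₅, e₆, e₈, e₉, e₁₀}
… ∩ ⟦which rolled⟧ = {e₁, e₂, e₃, e₅, e₆, e₈, e₉, e₁₀} ∩ {e₂, e₃, e₅, e₇, e₉} = {e₂, e₃, e₅, e₉}
… ∩ ⟦across from e₁₀⟧ = {e₂, e₃, e₅, e₉} ∩ {e₁, e₃, e₅, e₇, e₈, e₉, e₁₀, e₁₁} = {e₃, e₅, e₉}
So ⟦lamp which rolled across from e₁₀⟧ = {e₃, e₅, e₉}.

{e₃, e₅, e₉}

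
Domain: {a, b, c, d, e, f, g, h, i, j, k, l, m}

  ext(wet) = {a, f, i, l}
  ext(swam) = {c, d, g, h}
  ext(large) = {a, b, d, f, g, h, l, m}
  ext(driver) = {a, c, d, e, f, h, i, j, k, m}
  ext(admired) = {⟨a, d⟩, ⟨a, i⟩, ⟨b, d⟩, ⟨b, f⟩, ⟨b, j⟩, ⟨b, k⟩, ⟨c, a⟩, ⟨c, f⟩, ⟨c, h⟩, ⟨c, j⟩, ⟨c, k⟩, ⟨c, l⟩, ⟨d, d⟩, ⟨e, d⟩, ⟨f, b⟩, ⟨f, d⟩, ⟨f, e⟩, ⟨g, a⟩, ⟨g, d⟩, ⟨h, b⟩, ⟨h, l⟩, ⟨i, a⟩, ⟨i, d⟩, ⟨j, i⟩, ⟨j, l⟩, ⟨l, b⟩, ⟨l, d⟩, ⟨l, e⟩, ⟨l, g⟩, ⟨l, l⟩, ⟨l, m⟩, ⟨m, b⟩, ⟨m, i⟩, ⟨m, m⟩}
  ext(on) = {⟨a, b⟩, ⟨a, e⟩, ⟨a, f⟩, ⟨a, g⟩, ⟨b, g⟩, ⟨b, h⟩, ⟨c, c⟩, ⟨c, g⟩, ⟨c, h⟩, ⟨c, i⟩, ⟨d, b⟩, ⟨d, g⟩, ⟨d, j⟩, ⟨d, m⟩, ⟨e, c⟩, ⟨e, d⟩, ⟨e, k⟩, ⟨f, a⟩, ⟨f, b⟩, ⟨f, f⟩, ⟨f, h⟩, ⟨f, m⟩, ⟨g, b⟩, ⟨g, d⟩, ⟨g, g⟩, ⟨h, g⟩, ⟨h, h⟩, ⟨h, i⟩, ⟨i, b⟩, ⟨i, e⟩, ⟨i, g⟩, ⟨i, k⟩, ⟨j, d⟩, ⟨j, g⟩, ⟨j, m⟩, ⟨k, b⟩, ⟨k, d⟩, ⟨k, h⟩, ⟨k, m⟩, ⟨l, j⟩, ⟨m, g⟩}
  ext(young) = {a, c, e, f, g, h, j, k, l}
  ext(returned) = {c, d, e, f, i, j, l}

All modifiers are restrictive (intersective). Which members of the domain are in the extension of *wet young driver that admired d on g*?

{a}

⟦that admired d⟧ = {x : ⟨x, d⟩ ∈ ⟦admired⟧} = {a, b, d, e, f, g, i, l}
⟦on g⟧ = {x : ⟨x, g⟩ ∈ ⟦on⟧} = {a, b, c, d, g, h, i, j, m}
⟦driver⟧ = {a, c, d, e, f, h, i, j, k, m}
… ∩ ⟦that admired d⟧ = {a, c, d, e, f, h, i, j, k, m} ∩ {a, b, d, e, f, g, i, l} = {a, d, e, f, i}
… ∩ ⟦on g⟧ = {a, d, e, f, i} ∩ {a, b, c, d, g, h, i, j, m} = {a, d, i}
… ∩ ⟦wet⟧ = {a, d, i} ∩ {a, f, i, l} = {a, i}
… ∩ ⟦young⟧ = {a, i} ∩ {a, c, e, f, g, h, j, k, l} = {a}
So ⟦wet young driver that admired d on g⟧ = {a}.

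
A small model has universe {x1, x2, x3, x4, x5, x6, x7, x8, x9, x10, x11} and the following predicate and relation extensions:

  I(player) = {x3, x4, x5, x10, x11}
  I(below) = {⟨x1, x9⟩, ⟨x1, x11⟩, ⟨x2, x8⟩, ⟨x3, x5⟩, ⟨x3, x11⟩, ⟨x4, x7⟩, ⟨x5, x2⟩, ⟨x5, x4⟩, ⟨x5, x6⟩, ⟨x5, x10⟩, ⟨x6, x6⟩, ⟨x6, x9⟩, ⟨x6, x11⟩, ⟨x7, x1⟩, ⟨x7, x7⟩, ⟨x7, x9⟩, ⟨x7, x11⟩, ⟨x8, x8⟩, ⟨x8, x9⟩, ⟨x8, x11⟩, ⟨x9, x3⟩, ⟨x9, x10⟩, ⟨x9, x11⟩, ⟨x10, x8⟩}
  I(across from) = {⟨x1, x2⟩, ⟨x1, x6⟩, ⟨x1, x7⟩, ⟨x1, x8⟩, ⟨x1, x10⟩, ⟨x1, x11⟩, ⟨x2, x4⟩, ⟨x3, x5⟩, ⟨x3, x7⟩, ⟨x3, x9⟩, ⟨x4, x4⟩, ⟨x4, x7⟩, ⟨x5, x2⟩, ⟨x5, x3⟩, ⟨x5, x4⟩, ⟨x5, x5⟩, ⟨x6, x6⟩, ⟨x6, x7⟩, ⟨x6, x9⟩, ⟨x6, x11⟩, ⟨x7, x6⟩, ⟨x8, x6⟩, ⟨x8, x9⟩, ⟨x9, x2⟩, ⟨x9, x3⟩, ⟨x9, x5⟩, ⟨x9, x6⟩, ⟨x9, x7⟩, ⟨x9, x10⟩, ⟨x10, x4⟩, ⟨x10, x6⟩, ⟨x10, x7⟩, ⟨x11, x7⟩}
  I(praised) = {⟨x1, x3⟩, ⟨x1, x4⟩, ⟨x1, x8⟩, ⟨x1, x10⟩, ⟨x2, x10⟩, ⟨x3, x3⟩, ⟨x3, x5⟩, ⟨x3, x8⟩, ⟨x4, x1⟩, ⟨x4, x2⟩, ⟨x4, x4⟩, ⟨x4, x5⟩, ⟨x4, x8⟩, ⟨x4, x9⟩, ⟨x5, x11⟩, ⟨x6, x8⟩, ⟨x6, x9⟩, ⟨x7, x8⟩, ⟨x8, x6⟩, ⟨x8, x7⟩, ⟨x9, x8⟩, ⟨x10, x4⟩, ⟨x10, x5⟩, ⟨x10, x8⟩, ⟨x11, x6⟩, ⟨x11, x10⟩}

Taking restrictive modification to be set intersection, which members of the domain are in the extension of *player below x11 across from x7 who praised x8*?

{x3}

⟦below x11⟧ = {x : ⟨x, x11⟩ ∈ ⟦below⟧} = {x1, x3, x6, x7, x8, x9}
⟦across from x7⟧ = {x : ⟨x, x7⟩ ∈ ⟦across from⟧} = {x1, x3, x4, x6, x9, x10, x11}
⟦who praised x8⟧ = {x : ⟨x, x8⟩ ∈ ⟦praised⟧} = {x1, x3, x4, x6, x7, x9, x10}
⟦player⟧ = {x3, x4, x5, x10, x11}
… ∩ ⟦below x11⟧ = {x3, x4, x5, x10, x11} ∩ {x1, x3, x6, x7, x8, x9} = {x3}
… ∩ ⟦across from x7⟧ = {x3} ∩ {x1, x3, x4, x6, x9, x10, x11} = {x3}
… ∩ ⟦who praised x8⟧ = {x3} ∩ {x1, x3, x4, x6, x7, x9, x10} = {x3}
So ⟦player below x11 across from x7 who praised x8⟧ = {x3}.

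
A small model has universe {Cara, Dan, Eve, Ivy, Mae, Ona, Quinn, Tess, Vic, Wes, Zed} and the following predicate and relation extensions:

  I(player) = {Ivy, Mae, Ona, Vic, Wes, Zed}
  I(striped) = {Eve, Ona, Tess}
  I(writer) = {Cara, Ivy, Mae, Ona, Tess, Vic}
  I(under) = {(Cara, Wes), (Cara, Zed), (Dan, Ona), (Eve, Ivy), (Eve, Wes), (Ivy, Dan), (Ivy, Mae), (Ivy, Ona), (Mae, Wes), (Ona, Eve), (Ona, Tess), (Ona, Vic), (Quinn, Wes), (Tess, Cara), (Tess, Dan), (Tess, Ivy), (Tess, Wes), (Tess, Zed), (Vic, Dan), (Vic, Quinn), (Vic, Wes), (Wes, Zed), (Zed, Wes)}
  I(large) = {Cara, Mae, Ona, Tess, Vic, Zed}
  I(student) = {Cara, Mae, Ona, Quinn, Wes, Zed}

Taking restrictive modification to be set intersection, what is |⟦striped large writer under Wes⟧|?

1

⟦under Wes⟧ = {x : ⟨x, Wes⟩ ∈ ⟦under⟧} = {Cara, Eve, Mae, Quinn, Tess, Vic, Zed}
⟦writer⟧ = {Cara, Ivy, Mae, Ona, Tess, Vic}
… ∩ ⟦under Wes⟧ = {Cara, Ivy, Mae, Ona, Tess, Vic} ∩ {Cara, Eve, Mae, Quinn, Tess, Vic, Zed} = {Cara, Mae, Tess, Vic}
… ∩ ⟦striped⟧ = {Cara, Mae, Tess, Vic} ∩ {Eve, Ona, Tess} = {Tess}
… ∩ ⟦large⟧ = {Tess} ∩ {Cara, Mae, Ona, Tess, Vic, Zed} = {Tess}
⟦striped large writer under Wes⟧ = {Tess}, so the cardinality is 1.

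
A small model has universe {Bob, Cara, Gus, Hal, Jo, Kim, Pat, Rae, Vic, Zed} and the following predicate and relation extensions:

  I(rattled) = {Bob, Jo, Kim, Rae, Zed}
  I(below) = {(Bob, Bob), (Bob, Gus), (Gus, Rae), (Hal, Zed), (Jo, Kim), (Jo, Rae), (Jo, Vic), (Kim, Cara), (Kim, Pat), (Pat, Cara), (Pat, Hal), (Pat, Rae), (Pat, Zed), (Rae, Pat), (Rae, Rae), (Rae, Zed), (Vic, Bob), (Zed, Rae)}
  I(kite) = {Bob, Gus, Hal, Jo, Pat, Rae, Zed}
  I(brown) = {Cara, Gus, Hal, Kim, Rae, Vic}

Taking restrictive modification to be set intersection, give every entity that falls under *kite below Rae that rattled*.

{Jo, Rae, Zed}

⟦below Rae⟧ = {x : ⟨x, Rae⟩ ∈ ⟦below⟧} = {Gus, Jo, Pat, Rae, Zed}
⟦that rattled⟧ = ⟦rattled⟧ = {Bob, Jo, Kim, Rae, Zed}
⟦kite⟧ = {Bob, Gus, Hal, Jo, Pat, Rae, Zed}
… ∩ ⟦below Rae⟧ = {Bob, Gus, Hal, Jo, Pat, Rae, Zed} ∩ {Gus, Jo, Pat, Rae, Zed} = {Gus, Jo, Pat, Rae, Zed}
… ∩ ⟦that rattled⟧ = {Gus, Jo, Pat, Rae, Zed} ∩ {Bob, Jo, Kim, Rae, Zed} = {Jo, Rae, Zed}
So ⟦kite below Rae that rattled⟧ = {Jo, Rae, Zed}.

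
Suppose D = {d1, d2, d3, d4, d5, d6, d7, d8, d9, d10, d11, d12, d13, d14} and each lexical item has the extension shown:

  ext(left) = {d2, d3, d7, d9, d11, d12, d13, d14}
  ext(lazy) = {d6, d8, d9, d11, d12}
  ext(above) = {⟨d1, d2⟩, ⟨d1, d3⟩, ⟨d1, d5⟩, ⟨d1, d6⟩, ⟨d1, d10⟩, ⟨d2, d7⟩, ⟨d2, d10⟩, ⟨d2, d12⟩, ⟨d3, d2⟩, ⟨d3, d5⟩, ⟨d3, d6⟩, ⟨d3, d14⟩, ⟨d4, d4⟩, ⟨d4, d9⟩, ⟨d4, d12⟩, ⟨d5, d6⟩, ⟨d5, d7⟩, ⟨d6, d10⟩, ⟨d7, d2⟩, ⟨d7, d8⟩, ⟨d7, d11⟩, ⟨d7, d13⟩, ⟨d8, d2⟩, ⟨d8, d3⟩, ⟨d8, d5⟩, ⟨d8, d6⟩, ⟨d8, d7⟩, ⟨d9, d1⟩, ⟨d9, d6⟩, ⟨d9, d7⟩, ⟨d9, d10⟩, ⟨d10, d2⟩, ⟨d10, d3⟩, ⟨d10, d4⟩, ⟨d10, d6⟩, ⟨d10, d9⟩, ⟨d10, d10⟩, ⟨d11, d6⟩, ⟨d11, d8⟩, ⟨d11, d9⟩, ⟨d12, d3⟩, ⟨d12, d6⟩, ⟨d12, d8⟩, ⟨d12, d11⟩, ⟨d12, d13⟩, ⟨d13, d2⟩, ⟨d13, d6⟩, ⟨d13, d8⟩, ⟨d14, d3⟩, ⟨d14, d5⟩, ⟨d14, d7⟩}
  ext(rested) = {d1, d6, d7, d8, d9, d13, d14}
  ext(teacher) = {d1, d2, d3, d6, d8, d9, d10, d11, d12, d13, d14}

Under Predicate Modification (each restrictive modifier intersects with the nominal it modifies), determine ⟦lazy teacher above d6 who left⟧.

⟦above d6⟧ = {x : ⟨x, d6⟩ ∈ ⟦above⟧} = {d1, d3, d5, d8, d9, d10, d11, d12, d13}
⟦who left⟧ = ⟦left⟧ = {d2, d3, d7, d9, d11, d12, d13, d14}
⟦teacher⟧ = {d1, d2, d3, d6, d8, d9, d10, d11, d12, d13, d14}
… ∩ ⟦above d6⟧ = {d1, d2, d3, d6, d8, d9, d10, d11, d12, d13, d14} ∩ {d1, d3, d5, d8, d9, d10, d11, d12, d13} = {d1, d3, d8, d9, d10, d11, d12, d13}
… ∩ ⟦who left⟧ = {d1, d3, d8, d9, d10, d11, d12, d13} ∩ {d2, d3, d7, d9, d11, d12, d13, d14} = {d3, d9, d11, d12, d13}
… ∩ ⟦lazy⟧ = {d3, d9, d11, d12, d13} ∩ {d6, d8, d9, d11, d12} = {d9, d11, d12}
So ⟦lazy teacher above d6 who left⟧ = {d9, d11, d12}.

{d9, d11, d12}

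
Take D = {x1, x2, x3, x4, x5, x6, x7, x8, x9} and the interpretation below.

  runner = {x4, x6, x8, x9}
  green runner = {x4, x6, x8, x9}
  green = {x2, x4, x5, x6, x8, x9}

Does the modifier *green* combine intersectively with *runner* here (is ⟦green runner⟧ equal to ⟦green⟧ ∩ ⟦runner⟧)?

yes

⟦green⟧ ∩ ⟦runner⟧ = {x2, x4, x5, x6, x8, x9} ∩ {x4, x6, x8, x9} = {x4, x6, x8, x9}
Observed ⟦green runner⟧ = {x4, x6, x8, x9}.
These coincide, so the modifier is intersective here.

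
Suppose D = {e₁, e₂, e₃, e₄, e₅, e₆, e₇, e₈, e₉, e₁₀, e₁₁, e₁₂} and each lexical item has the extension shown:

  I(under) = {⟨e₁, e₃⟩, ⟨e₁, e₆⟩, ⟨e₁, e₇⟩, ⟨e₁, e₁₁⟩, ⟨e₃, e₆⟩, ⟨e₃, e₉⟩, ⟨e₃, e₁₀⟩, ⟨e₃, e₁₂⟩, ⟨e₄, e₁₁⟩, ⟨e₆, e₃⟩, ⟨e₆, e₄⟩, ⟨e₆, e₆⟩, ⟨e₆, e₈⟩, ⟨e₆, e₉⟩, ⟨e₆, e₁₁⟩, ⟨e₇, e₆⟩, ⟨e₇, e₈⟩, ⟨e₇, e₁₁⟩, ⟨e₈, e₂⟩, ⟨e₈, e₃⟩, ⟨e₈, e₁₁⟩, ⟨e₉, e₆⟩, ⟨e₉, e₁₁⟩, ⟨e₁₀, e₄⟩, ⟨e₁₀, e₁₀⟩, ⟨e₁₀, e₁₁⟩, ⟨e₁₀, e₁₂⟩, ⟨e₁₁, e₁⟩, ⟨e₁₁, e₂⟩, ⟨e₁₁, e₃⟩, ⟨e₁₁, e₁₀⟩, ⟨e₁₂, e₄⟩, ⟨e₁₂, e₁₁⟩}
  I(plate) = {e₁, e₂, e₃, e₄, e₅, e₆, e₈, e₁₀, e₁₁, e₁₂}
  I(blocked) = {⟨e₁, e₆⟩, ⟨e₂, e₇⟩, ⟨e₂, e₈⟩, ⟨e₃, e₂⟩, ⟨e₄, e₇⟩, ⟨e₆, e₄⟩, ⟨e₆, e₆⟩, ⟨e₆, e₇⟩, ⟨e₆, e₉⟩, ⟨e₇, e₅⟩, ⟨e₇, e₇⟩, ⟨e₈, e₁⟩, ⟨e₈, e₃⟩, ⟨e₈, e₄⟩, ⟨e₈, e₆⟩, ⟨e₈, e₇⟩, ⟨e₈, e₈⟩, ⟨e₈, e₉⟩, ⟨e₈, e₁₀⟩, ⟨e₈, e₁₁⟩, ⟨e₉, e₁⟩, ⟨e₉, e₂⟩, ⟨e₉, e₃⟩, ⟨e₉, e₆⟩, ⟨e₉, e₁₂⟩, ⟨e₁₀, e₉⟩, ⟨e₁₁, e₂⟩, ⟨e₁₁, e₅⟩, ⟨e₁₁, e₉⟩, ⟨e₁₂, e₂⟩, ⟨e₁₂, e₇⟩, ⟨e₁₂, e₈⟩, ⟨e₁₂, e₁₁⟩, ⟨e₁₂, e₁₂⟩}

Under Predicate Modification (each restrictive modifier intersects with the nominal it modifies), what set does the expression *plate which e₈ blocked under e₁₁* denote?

⟦which e₈ blocked⟧ = {x : ⟨e₈, x⟩ ∈ ⟦blocked⟧} = {e₁, e₃, e₄, e₆, e₇, e₈, e₉, e₁₀, e₁₁}
⟦under e₁₁⟧ = {x : ⟨x, e₁₁⟩ ∈ ⟦under⟧} = {e₁, e₄, e₆, e₇, e₈, e₉, e₁₀, e₁₂}
⟦plate⟧ = {e₁, e₂, e₃, e₄, e₅, e₆, e₈, e₁₀, e₁₁, e₁₂}
… ∩ ⟦which e₈ blocked⟧ = {e₁, e₂, e₃, e₄, e₅, e₆, e₈, e₁₀, e₁₁, e₁₂} ∩ {e₁, e₃, e₄, e₆, e₇, e₈, e₉, e₁₀, e₁₁} = {e₁, e₃, e₄, e₆, e₈, e₁₀, e₁₁}
… ∩ ⟦under e₁₁⟧ = {e₁, e₃, e₄, e₆, e₈, e₁₀, e₁₁} ∩ {e₁, e₄, e₆, e₇, e₈, e₉, e₁₀, e₁₂} = {e₁, e₄, e₆, e₈, e₁₀}
So ⟦plate which e₈ blocked under e₁₁⟧ = {e₁, e₄, e₆, e₈, e₁₀}.

{e₁, e₄, e₆, e₈, e₁₀}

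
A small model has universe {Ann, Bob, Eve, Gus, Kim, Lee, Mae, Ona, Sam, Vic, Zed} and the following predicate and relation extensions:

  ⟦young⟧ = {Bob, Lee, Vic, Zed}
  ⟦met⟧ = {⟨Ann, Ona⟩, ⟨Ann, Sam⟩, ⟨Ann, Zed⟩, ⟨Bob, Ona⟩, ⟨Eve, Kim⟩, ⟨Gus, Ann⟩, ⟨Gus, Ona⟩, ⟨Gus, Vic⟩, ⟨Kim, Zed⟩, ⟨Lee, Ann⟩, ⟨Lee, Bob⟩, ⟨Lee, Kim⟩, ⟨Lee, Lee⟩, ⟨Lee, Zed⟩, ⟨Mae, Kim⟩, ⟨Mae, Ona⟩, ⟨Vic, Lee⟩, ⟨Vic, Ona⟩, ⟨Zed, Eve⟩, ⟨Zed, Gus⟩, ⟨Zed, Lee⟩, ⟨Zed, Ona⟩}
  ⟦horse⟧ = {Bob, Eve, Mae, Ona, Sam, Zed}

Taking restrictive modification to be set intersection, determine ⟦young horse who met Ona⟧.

{Bob, Zed}

⟦who met Ona⟧ = {x : ⟨x, Ona⟩ ∈ ⟦met⟧} = {Ann, Bob, Gus, Mae, Vic, Zed}
⟦horse⟧ = {Bob, Eve, Mae, Ona, Sam, Zed}
… ∩ ⟦who met Ona⟧ = {Bob, Eve, Mae, Ona, Sam, Zed} ∩ {Ann, Bob, Gus, Mae, Vic, Zed} = {Bob, Mae, Zed}
… ∩ ⟦young⟧ = {Bob, Mae, Zed} ∩ {Bob, Lee, Vic, Zed} = {Bob, Zed}
So ⟦young horse who met Ona⟧ = {Bob, Zed}.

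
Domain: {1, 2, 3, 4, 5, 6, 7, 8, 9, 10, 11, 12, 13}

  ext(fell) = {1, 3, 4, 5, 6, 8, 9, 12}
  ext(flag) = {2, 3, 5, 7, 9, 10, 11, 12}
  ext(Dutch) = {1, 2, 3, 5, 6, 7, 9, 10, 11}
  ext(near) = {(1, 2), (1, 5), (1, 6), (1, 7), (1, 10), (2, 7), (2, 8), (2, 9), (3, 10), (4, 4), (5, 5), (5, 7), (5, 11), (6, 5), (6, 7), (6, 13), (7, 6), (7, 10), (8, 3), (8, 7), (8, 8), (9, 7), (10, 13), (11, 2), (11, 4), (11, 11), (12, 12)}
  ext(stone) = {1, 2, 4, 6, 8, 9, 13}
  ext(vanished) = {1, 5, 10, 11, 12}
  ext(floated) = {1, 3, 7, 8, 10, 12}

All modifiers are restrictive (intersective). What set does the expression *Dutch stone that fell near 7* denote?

{1, 6, 9}

⟦that fell⟧ = ⟦fell⟧ = {1, 3, 4, 5, 6, 8, 9, 12}
⟦near 7⟧ = {x : ⟨x, 7⟩ ∈ ⟦near⟧} = {1, 2, 5, 6, 8, 9}
⟦stone⟧ = {1, 2, 4, 6, 8, 9, 13}
… ∩ ⟦that fell⟧ = {1, 2, 4, 6, 8, 9, 13} ∩ {1, 3, 4, 5, 6, 8, 9, 12} = {1, 4, 6, 8, 9}
… ∩ ⟦near 7⟧ = {1, 4, 6, 8, 9} ∩ {1, 2, 5, 6, 8, 9} = {1, 6, 8, 9}
… ∩ ⟦Dutch⟧ = {1, 6, 8, 9} ∩ {1, 2, 3, 5, 6, 7, 9, 10, 11} = {1, 6, 9}
So ⟦Dutch stone that fell near 7⟧ = {1, 6, 9}.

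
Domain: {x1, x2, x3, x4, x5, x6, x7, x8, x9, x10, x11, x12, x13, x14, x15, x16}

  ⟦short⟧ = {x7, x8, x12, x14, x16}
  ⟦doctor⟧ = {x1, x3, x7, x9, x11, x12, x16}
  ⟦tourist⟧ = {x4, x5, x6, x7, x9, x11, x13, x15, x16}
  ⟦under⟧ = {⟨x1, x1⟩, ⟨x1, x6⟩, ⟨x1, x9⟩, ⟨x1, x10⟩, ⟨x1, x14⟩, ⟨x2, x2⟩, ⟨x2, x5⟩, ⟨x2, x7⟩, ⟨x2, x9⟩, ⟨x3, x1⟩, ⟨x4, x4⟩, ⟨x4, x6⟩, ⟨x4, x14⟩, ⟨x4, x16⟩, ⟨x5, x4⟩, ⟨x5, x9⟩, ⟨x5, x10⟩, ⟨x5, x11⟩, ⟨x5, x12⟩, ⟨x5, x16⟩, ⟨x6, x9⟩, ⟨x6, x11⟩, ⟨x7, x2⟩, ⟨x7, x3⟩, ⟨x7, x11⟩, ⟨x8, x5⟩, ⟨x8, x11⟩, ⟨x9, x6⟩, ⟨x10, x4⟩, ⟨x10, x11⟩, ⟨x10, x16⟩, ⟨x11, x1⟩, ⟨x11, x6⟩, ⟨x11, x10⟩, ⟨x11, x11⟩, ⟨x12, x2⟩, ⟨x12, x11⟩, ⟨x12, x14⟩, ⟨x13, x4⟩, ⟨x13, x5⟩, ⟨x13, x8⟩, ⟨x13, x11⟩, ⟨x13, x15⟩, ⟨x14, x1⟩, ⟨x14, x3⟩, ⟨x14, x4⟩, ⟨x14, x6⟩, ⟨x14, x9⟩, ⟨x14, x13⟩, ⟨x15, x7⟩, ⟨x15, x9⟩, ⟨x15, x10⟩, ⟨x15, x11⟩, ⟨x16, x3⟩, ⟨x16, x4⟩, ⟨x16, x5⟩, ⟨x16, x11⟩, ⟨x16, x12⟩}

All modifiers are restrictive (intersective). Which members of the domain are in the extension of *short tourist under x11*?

⟦under x11⟧ = {x : ⟨x, x11⟩ ∈ ⟦under⟧} = {x5, x6, x7, x8, x10, x11, x12, x13, x15, x16}
⟦tourist⟧ = {x4, x5, x6, x7, x9, x11, x13, x15, x16}
… ∩ ⟦under x11⟧ = {x4, x5, x6, x7, x9, x11, x13, x15, x16} ∩ {x5, x6, x7, x8, x10, x11, x12, x13, x15, x16} = {x5, x6, x7, x11, x13, x15, x16}
… ∩ ⟦short⟧ = {x5, x6, x7, x11, x13, x15, x16} ∩ {x7, x8, x12, x14, x16} = {x7, x16}
So ⟦short tourist under x11⟧ = {x7, x16}.

{x7, x16}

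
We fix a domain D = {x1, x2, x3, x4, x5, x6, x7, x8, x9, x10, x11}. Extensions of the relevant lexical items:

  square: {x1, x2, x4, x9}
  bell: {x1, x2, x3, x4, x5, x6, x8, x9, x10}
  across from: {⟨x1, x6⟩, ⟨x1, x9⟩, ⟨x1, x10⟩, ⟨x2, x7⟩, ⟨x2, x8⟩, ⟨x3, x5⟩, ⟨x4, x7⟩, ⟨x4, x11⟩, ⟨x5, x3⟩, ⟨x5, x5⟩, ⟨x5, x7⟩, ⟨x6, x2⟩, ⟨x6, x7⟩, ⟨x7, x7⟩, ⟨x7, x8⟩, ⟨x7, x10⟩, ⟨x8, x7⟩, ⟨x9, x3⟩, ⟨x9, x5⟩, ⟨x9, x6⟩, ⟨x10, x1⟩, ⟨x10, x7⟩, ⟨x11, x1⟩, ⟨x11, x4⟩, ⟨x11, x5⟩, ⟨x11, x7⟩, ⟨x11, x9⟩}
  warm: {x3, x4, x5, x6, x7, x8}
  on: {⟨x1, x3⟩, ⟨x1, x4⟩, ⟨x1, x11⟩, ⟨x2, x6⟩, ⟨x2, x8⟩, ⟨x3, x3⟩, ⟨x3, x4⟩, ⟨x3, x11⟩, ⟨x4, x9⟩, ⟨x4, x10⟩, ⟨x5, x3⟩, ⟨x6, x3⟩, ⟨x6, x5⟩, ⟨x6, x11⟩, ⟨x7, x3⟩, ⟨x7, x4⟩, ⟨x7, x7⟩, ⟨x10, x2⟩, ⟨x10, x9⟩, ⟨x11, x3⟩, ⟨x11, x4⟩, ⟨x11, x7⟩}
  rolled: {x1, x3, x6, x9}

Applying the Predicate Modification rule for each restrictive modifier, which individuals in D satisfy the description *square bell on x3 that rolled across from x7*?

{ }

⟦on x3⟧ = {x : ⟨x, x3⟩ ∈ ⟦on⟧} = {x1, x3, x5, x6, x7, x11}
⟦that rolled⟧ = ⟦rolled⟧ = {x1, x3, x6, x9}
⟦across from x7⟧ = {x : ⟨x, x7⟩ ∈ ⟦across from⟧} = {x2, x4, x5, x6, x7, x8, x10, x11}
⟦bell⟧ = {x1, x2, x3, x4, x5, x6, x8, x9, x10}
… ∩ ⟦on x3⟧ = {x1, x2, x3, x4, x5, x6, x8, x9, x10} ∩ {x1, x3, x5, x6, x7, x11} = {x1, x3, x5, x6}
… ∩ ⟦that rolled⟧ = {x1, x3, x5, x6} ∩ {x1, x3, x6, x9} = {x1, x3, x6}
… ∩ ⟦across from x7⟧ = {x1, x3, x6} ∩ {x2, x4, x5, x6, x7, x8, x10, x11} = {x6}
… ∩ ⟦square⟧ = {x6} ∩ {x1, x2, x4, x9} = ∅
So ⟦square bell on x3 that rolled across from x7⟧ = { }.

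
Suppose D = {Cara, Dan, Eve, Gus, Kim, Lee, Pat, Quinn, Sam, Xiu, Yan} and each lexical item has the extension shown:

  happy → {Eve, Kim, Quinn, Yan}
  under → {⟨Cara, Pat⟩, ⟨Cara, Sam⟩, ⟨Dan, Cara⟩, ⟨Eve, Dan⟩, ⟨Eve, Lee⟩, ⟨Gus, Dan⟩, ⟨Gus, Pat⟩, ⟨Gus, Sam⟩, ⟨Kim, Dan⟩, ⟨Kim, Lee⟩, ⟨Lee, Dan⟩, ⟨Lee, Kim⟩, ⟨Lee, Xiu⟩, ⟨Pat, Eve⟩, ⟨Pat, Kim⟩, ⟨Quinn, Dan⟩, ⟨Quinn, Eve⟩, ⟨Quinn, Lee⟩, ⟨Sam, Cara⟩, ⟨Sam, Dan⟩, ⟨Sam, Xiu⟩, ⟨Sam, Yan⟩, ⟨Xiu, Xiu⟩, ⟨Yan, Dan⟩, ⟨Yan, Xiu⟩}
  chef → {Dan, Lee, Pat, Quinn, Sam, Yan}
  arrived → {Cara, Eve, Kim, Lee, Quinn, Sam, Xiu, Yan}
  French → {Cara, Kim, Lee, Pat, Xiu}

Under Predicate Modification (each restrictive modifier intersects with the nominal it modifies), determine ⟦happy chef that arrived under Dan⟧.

⟦that arrived⟧ = ⟦arrived⟧ = {Cara, Eve, Kim, Lee, Quinn, Sam, Xiu, Yan}
⟦under Dan⟧ = {x : ⟨x, Dan⟩ ∈ ⟦under⟧} = {Eve, Gus, Kim, Lee, Quinn, Sam, Yan}
⟦chef⟧ = {Dan, Lee, Pat, Quinn, Sam, Yan}
… ∩ ⟦that arrived⟧ = {Dan, Lee, Pat, Quinn, Sam, Yan} ∩ {Cara, Eve, Kim, Lee, Quinn, Sam, Xiu, Yan} = {Lee, Quinn, Sam, Yan}
… ∩ ⟦under Dan⟧ = {Lee, Quinn, Sam, Yan} ∩ {Eve, Gus, Kim, Lee, Quinn, Sam, Yan} = {Lee, Quinn, Sam, Yan}
… ∩ ⟦happy⟧ = {Lee, Quinn, Sam, Yan} ∩ {Eve, Kim, Quinn, Yan} = {Quinn, Yan}
So ⟦happy chef that arrived under Dan⟧ = {Quinn, Yan}.

{Quinn, Yan}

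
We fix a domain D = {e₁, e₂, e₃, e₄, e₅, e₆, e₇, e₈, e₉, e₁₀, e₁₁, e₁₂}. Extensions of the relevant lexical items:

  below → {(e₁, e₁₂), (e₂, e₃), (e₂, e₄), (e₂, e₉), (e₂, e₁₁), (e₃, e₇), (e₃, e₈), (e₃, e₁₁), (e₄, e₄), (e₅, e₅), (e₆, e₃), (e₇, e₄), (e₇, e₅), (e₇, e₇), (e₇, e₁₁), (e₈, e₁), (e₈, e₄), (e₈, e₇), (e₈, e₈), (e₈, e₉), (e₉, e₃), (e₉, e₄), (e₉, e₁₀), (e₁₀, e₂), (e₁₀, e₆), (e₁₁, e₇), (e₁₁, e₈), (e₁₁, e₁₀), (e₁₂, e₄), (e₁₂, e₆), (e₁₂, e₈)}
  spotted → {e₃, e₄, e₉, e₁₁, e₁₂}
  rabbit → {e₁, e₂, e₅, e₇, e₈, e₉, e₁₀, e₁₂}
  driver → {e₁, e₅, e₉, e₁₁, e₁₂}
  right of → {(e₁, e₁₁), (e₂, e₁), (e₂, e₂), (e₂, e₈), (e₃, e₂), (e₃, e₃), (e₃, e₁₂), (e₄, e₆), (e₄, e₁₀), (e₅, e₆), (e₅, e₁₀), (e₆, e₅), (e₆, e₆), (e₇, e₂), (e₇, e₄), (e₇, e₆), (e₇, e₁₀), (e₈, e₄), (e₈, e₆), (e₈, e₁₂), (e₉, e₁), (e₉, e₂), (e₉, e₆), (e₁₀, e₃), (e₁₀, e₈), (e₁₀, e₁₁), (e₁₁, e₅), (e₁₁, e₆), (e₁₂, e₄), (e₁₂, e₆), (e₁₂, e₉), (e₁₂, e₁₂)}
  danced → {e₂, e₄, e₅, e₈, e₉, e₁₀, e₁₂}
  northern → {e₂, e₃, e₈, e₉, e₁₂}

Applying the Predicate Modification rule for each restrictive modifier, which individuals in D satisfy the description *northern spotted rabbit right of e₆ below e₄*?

{e₉, e₁₂}

⟦right of e₆⟧ = {x : ⟨x, e₆⟩ ∈ ⟦right of⟧} = {e₄, e₅, e₆, e₇, e₈, e₉, e₁₁, e₁₂}
⟦below e₄⟧ = {x : ⟨x, e₄⟩ ∈ ⟦below⟧} = {e₂, e₄, e₇, e₈, e₉, e₁₂}
⟦rabbit⟧ = {e₁, e₂, e₅, e₇, e₈, e₉, e₁₀, e₁₂}
… ∩ ⟦right of e₆⟧ = {e₁, e₂, e₅, e₇, e₈, e₉, e₁₀, e₁₂} ∩ {e₄, e₅, e₆, e₇, e₈, e₉, e₁₁, e₁₂} = {e₅, e₇, e₈, e₉, e₁₂}
… ∩ ⟦below e₄⟧ = {e₅, e₇, e₈, e₉, e₁₂} ∩ {e₂, e₄, e₇, e₈, e₉, e₁₂} = {e₇, e₈, e₉, e₁₂}
… ∩ ⟦northern⟧ = {e₇, e₈, e₉, e₁₂} ∩ {e₂, e₃, e₈, e₉, e₁₂} = {e₈, e₉, e₁₂}
… ∩ ⟦spotted⟧ = {e₈, e₉, e₁₂} ∩ {e₃, e₄, e₉, e₁₁, e₁₂} = {e₉, e₁₂}
So ⟦northern spotted rabbit right of e₆ below e₄⟧ = {e₉, e₁₂}.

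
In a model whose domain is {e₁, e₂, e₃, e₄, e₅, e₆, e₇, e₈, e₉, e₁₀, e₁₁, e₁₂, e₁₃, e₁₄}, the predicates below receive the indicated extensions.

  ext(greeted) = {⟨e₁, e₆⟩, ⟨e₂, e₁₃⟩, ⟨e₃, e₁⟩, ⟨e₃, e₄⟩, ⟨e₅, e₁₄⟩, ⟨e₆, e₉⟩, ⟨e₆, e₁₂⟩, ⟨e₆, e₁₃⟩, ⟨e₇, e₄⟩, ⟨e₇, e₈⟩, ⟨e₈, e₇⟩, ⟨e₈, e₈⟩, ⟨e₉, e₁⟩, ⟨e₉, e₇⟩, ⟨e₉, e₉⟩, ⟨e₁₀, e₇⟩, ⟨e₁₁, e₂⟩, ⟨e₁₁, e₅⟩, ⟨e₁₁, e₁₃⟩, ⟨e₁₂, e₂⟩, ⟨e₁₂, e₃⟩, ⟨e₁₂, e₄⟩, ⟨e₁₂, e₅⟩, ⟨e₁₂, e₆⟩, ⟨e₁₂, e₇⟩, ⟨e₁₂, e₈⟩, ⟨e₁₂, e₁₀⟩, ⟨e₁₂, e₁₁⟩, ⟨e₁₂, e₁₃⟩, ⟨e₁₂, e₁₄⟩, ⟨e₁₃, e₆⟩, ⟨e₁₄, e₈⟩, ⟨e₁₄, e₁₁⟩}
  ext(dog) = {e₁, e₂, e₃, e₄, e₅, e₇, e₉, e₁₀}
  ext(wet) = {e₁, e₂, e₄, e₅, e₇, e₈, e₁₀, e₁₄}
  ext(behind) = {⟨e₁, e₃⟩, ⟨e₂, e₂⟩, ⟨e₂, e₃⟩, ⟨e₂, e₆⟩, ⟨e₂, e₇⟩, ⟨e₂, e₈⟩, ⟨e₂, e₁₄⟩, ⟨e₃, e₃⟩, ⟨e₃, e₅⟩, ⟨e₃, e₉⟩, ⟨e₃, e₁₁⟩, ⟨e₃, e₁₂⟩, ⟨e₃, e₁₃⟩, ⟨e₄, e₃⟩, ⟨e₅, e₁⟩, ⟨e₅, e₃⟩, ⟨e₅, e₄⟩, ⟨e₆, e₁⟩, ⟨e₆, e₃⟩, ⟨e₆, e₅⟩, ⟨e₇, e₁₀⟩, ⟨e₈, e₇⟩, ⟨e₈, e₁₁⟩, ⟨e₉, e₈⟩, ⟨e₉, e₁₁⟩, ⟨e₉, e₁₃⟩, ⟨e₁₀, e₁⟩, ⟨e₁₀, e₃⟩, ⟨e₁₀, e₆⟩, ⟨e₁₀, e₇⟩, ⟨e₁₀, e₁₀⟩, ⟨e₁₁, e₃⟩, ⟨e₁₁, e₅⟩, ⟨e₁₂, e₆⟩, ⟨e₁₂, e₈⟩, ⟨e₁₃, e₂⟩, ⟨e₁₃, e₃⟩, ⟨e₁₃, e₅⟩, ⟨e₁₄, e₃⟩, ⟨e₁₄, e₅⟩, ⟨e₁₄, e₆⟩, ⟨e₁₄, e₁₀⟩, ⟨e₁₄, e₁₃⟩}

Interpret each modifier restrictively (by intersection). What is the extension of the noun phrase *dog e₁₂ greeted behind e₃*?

{e₂, e₃, e₄, e₅, e₁₀}

⟦e₁₂ greeted⟧ = {x : ⟨e₁₂, x⟩ ∈ ⟦greeted⟧} = {e₂, e₃, e₄, e₅, e₆, e₇, e₈, e₁₀, e₁₁, e₁₃, e₁₄}
⟦behind e₃⟧ = {x : ⟨x, e₃⟩ ∈ ⟦behind⟧} = {e₁, e₂, e₃, e₄, e₅, e₆, e₁₀, e₁₁, e₁₃, e₁₄}
⟦dog⟧ = {e₁, e₂, e₃, e₄, e₅, e₇, e₉, e₁₀}
… ∩ ⟦e₁₂ greeted⟧ = {e₁, e₂, e₃, e₄, e₅, e₇, e₉, e₁₀} ∩ {e₂, e₃, e₄, e₅, e₆, e₇, e₈, e₁₀, e₁₁, e₁₃, e₁₄} = {e₂, e₃, e₄, e₅, e₇, e₁₀}
… ∩ ⟦behind e₃⟧ = {e₂, e₃, e₄, e₅, e₇, e₁₀} ∩ {e₁, e₂, e₃, e₄, e₅, e₆, e₁₀, e₁₁, e₁₃, e₁₄} = {e₂, e₃, e₄, e₅, e₁₀}
So ⟦dog e₁₂ greeted behind e₃⟧ = {e₂, e₃, e₄, e₅, e₁₀}.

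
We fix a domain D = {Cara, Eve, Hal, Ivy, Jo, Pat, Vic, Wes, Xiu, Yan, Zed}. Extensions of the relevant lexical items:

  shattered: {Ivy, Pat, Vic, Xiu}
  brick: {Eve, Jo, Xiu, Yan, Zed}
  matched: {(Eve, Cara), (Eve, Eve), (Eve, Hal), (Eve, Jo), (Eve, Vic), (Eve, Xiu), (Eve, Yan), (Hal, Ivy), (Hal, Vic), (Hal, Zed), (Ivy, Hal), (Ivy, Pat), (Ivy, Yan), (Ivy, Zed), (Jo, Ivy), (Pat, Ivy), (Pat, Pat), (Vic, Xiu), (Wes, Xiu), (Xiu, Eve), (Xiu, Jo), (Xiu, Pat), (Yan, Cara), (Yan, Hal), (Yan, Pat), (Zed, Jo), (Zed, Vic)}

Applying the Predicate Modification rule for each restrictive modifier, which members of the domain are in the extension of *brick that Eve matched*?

{Eve, Jo, Xiu, Yan}

⟦that Eve matched⟧ = {x : ⟨Eve, x⟩ ∈ ⟦matched⟧} = {Cara, Eve, Hal, Jo, Vic, Xiu, Yan}
⟦brick⟧ = {Eve, Jo, Xiu, Yan, Zed}
… ∩ ⟦that Eve matched⟧ = {Eve, Jo, Xiu, Yan, Zed} ∩ {Cara, Eve, Hal, Jo, Vic, Xiu, Yan} = {Eve, Jo, Xiu, Yan}
So ⟦brick that Eve matched⟧ = {Eve, Jo, Xiu, Yan}.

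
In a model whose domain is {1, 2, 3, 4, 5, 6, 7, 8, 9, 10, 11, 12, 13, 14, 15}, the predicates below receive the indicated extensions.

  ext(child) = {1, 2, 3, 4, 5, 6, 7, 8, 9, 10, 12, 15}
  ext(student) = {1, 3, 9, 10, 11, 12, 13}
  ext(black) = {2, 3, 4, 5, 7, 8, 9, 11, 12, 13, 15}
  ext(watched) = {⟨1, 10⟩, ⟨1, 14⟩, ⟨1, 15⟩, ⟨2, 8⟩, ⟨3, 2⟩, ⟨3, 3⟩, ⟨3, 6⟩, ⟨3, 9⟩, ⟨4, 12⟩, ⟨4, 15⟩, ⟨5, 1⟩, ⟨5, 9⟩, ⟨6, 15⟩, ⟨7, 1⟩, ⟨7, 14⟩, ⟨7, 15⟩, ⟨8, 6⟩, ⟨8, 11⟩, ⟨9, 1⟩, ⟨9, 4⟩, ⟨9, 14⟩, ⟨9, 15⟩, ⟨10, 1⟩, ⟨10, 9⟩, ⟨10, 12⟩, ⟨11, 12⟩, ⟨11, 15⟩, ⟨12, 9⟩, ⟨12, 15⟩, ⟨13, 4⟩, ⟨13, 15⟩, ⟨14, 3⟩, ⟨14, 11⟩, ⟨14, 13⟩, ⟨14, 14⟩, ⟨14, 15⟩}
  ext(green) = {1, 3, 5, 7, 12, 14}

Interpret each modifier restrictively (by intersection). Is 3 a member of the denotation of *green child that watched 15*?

no

⟦that watched 15⟧ = {x : ⟨x, 15⟩ ∈ ⟦watched⟧} = {1, 4, 6, 7, 9, 11, 12, 13, 14}
⟦child⟧ = {1, 2, 3, 4, 5, 6, 7, 8, 9, 10, 12, 15}
… ∩ ⟦that watched 15⟧ = {1, 2, 3, 4, 5, 6, 7, 8, 9, 10, 12, 15} ∩ {1, 4, 6, 7, 9, 11, 12, 13, 14} = {1, 4, 6, 7, 9, 12}
… ∩ ⟦green⟧ = {1, 4, 6, 7, 9, 12} ∩ {1, 3, 5, 7, 12, 14} = {1, 7, 12}
⟦green child that watched 15⟧ = {1, 7, 12}; 3 ∉ this set.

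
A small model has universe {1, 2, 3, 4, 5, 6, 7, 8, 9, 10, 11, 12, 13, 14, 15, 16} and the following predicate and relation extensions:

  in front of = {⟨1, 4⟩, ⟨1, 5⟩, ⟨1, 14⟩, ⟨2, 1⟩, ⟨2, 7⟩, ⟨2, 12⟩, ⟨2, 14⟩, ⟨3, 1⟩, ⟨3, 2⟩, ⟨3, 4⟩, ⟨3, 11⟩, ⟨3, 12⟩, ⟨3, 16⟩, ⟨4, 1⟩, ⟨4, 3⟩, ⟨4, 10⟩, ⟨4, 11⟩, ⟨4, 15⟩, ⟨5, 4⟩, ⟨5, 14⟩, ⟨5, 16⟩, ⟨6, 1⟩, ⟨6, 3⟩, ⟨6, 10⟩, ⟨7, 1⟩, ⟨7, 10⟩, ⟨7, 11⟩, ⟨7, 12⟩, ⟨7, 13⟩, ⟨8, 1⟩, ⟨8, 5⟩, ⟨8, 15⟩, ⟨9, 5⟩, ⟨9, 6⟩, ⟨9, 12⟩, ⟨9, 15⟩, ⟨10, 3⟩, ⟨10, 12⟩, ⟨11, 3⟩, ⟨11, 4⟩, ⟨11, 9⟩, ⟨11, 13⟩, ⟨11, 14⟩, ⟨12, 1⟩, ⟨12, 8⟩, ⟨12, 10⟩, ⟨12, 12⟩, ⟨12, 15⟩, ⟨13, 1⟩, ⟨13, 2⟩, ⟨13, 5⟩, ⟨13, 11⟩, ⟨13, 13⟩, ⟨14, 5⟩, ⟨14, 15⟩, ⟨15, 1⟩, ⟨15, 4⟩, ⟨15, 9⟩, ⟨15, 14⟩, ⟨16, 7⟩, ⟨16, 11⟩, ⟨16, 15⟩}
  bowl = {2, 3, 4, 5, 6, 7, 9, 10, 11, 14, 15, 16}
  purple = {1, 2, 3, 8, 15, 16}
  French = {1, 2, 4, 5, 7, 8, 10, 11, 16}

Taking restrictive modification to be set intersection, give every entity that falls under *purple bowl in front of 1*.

{2, 3, 15}

⟦in front of 1⟧ = {x : ⟨x, 1⟩ ∈ ⟦in front of⟧} = {2, 3, 4, 6, 7, 8, 12, 13, 15}
⟦bowl⟧ = {2, 3, 4, 5, 6, 7, 9, 10, 11, 14, 15, 16}
… ∩ ⟦in front of 1⟧ = {2, 3, 4, 5, 6, 7, 9, 10, 11, 14, 15, 16} ∩ {2, 3, 4, 6, 7, 8, 12, 13, 15} = {2, 3, 4, 6, 7, 15}
… ∩ ⟦purple⟧ = {2, 3, 4, 6, 7, 15} ∩ {1, 2, 3, 8, 15, 16} = {2, 3, 15}
So ⟦purple bowl in front of 1⟧ = {2, 3, 15}.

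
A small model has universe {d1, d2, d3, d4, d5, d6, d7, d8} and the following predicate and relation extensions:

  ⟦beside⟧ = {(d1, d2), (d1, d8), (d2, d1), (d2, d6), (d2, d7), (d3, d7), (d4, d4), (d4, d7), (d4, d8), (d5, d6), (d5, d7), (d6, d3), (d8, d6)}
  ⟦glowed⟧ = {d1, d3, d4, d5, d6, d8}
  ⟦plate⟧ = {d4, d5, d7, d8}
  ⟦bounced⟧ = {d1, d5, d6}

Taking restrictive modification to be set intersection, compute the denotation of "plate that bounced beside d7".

⟦that bounced⟧ = ⟦bounced⟧ = {d1, d5, d6}
⟦beside d7⟧ = {x : ⟨x, d7⟩ ∈ ⟦beside⟧} = {d2, d3, d4, d5}
⟦plate⟧ = {d4, d5, d7, d8}
… ∩ ⟦that bounced⟧ = {d4, d5, d7, d8} ∩ {d1, d5, d6} = {d5}
… ∩ ⟦beside d7⟧ = {d5} ∩ {d2, d3, d4, d5} = {d5}
So ⟦plate that bounced beside d7⟧ = {d5}.

{d5}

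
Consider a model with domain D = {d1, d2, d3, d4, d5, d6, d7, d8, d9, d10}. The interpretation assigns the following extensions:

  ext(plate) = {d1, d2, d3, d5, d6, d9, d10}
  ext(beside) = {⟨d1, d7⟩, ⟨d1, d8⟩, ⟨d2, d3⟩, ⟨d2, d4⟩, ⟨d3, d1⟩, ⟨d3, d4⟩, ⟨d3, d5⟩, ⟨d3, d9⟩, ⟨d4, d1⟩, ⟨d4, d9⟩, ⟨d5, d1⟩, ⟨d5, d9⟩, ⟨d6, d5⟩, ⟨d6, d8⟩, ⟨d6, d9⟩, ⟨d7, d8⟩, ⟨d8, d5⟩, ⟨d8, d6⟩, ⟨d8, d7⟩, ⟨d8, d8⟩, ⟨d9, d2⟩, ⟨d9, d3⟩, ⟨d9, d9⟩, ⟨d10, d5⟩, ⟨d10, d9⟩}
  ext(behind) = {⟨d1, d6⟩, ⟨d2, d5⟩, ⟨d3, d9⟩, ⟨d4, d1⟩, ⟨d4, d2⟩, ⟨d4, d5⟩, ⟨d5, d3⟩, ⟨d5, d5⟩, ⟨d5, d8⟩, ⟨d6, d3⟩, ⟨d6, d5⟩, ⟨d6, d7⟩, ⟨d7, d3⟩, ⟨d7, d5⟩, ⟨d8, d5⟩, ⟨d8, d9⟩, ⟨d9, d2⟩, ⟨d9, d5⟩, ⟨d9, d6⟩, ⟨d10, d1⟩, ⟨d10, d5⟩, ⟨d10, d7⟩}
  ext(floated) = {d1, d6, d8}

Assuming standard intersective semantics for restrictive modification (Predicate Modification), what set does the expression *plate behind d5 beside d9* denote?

{d5, d6, d9, d10}

⟦behind d5⟧ = {x : ⟨x, d5⟩ ∈ ⟦behind⟧} = {d2, d4, d5, d6, d7, d8, d9, d10}
⟦beside d9⟧ = {x : ⟨x, d9⟩ ∈ ⟦beside⟧} = {d3, d4, d5, d6, d9, d10}
⟦plate⟧ = {d1, d2, d3, d5, d6, d9, d10}
… ∩ ⟦behind d5⟧ = {d1, d2, d3, d5, d6, d9, d10} ∩ {d2, d4, d5, d6, d7, d8, d9, d10} = {d2, d5, d6, d9, d10}
… ∩ ⟦beside d9⟧ = {d2, d5, d6, d9, d10} ∩ {d3, d4, d5, d6, d9, d10} = {d5, d6, d9, d10}
So ⟦plate behind d5 beside d9⟧ = {d5, d6, d9, d10}.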